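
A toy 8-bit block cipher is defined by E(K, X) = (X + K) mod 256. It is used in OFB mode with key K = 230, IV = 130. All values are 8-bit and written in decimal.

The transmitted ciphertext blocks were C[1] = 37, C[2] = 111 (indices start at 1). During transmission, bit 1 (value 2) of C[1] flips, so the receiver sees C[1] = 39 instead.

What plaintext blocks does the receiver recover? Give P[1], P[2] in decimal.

P[1] = 79, P[2] = 33

OFB decryption: S_i = E(K, S_{i−1}) with S_{0} = IV; P_i = C_i ⊕ S_i.
Only C[1] changed, to 39. In OFB, a change in C_i flips the same bit in P_i only; the keystream is unaffected. Decrypting the received ciphertext:
P[1]: S = E(K, 130) = 104; 39 ⊕ 104 = 79.
P[2]: S = E(K, 104) = 78; 111 ⊕ 78 = 33.
Blocks that differ from the original plaintext: P[1].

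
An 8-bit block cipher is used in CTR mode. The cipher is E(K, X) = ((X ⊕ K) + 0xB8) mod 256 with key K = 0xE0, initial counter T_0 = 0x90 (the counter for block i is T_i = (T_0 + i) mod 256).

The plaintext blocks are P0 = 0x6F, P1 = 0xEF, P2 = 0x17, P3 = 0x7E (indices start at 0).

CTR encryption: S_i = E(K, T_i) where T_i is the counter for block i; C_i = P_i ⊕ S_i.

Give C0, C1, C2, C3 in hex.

C0: T = 0x90, S = E(K, T) = 0x28; 0x6F ⊕ 0x28 = 0x47.
C1: T = 0x91, S = E(K, T) = 0x29; 0xEF ⊕ 0x29 = 0xC6.
C2: T = 0x92, S = E(K, T) = 0x2A; 0x17 ⊕ 0x2A = 0x3D.
C3: T = 0x93, S = E(K, T) = 0x2B; 0x7E ⊕ 0x2B = 0x55.

C0 = 0x47, C1 = 0xC6, C2 = 0x3D, C3 = 0x55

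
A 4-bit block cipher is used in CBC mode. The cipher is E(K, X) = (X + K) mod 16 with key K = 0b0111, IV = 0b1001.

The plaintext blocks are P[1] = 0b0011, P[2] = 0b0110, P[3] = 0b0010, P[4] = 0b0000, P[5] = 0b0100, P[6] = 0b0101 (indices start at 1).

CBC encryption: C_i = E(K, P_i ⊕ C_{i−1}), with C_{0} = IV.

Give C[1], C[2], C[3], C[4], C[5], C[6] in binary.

C[1] = 0b0001, C[2] = 0b1110, C[3] = 0b0011, C[4] = 0b1010, C[5] = 0b0101, C[6] = 0b0111

C[1]: P[1] ⊕ 0b1001 = 0b1010; E(K, 0b1010) = 0b0001.
C[2]: P[2] ⊕ 0b0001 = 0b0111; E(K, 0b0111) = 0b1110.
C[3]: P[3] ⊕ 0b1110 = 0b1100; E(K, 0b1100) = 0b0011.
C[4]: P[4] ⊕ 0b0011 = 0b0011; E(K, 0b0011) = 0b1010.
C[5]: P[5] ⊕ 0b1010 = 0b1110; E(K, 0b1110) = 0b0101.
C[6]: P[6] ⊕ 0b0101 = 0b0000; E(K, 0b0000) = 0b0111.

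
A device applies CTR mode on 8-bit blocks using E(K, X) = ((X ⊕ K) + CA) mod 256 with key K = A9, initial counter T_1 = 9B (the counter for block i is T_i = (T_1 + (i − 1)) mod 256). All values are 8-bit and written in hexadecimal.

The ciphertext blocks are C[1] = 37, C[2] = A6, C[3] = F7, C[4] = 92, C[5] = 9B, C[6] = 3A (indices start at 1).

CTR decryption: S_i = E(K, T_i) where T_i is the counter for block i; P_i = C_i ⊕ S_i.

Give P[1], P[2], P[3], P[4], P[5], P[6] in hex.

P[1] = CB, P[2] = 59, P[3] = 09, P[4] = 93, P[5] = 9B, P[6] = E9

P[1]: T = 9B, S = E(K, T) = FC; 37 ⊕ FC = CB.
P[2]: T = 9C, S = E(K, T) = FF; A6 ⊕ FF = 59.
P[3]: T = 9D, S = E(K, T) = FE; F7 ⊕ FE = 09.
P[4]: T = 9E, S = E(K, T) = 01; 92 ⊕ 01 = 93.
P[5]: T = 9F, S = E(K, T) = 00; 9B ⊕ 00 = 9B.
P[6]: T = A0, S = E(K, T) = D3; 3A ⊕ D3 = E9.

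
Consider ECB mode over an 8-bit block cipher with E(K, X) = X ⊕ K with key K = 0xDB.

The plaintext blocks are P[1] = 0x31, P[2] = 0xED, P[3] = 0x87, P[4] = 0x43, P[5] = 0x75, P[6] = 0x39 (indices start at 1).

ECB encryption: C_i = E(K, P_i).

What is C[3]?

C[3] = 0x5C

C[3]: E(K, 0x87) = 0x5C.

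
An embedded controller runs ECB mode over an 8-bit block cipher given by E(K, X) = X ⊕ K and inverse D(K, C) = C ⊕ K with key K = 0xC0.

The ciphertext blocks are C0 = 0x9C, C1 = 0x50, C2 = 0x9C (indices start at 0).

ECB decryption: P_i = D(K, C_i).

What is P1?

P1 = 0x90

P1: D(K, 0x50) = 0x90.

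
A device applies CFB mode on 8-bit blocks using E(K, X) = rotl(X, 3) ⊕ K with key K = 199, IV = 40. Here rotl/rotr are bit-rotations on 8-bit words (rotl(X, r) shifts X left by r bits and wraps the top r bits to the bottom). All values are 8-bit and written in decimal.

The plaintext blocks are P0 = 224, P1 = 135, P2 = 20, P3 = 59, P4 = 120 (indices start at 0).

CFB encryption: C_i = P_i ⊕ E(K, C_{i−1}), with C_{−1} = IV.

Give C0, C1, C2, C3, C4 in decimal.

C0 = 102, C1 = 115, C2 = 72, C3 = 190, C4 = 74

C0: E(K, 40) = 134; 224 ⊕ 134 = 102.
C1: E(K, 102) = 244; 135 ⊕ 244 = 115.
C2: E(K, 115) = 92; 20 ⊕ 92 = 72.
C3: E(K, 72) = 133; 59 ⊕ 133 = 190.
C4: E(K, 190) = 50; 120 ⊕ 50 = 74.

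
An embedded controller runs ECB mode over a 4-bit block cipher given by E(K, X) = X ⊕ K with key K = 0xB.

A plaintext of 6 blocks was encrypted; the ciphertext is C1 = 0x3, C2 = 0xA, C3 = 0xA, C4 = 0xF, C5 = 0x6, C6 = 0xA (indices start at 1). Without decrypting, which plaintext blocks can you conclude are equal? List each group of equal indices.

P2 = P3 = P6

ECB encrypts each block independently with the same key, so equal ciphertext blocks imply equal plaintext blocks.
C2 = C3 = C6 = 0xA, so P2 = P3 = P6.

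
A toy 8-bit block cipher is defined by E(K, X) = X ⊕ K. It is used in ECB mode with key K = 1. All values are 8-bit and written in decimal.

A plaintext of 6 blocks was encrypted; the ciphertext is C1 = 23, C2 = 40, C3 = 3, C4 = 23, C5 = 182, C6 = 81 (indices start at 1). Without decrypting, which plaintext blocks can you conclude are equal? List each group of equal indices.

P1 = P4

ECB encrypts each block independently with the same key, so equal ciphertext blocks imply equal plaintext blocks.
C1 = C4 = 23, so P1 = P4.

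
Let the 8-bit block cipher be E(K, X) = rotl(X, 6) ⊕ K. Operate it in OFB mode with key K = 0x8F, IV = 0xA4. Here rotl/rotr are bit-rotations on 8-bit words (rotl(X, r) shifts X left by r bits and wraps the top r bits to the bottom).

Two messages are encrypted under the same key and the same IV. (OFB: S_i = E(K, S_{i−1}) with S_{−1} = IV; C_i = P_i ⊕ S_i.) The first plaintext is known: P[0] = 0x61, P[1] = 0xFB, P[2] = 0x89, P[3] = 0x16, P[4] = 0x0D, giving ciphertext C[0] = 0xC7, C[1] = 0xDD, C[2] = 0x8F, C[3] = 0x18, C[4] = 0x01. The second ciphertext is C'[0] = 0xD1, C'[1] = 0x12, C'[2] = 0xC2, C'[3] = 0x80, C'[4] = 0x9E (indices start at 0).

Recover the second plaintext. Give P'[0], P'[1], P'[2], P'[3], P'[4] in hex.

In OFB with a reused IV, both messages share the same keystream S_i, so C_i ⊕ C'_i = P_i ⊕ P'_i and thus P'_i = P_i ⊕ C_i ⊕ C'_i.
P'[0]: 0x61 ⊕ 0xC7 ⊕ 0xD1 = 0x77.
P'[1]: 0xFB ⊕ 0xDD ⊕ 0x12 = 0x34.
P'[2]: 0x89 ⊕ 0x8F ⊕ 0xC2 = 0xC4.
P'[3]: 0x16 ⊕ 0x18 ⊕ 0x80 = 0x8E.
P'[4]: 0x0D ⊕ 0x01 ⊕ 0x9E = 0x92.

P'[0] = 0x77, P'[1] = 0x34, P'[2] = 0xC4, P'[3] = 0x8E, P'[4] = 0x92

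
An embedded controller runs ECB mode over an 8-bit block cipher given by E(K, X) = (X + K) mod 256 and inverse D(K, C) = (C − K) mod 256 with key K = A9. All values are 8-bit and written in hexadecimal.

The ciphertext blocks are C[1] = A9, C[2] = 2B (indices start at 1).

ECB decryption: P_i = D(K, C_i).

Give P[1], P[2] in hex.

P[1] = 00, P[2] = 82

P[1]: D(K, A9) = 00.
P[2]: D(K, 2B) = 82.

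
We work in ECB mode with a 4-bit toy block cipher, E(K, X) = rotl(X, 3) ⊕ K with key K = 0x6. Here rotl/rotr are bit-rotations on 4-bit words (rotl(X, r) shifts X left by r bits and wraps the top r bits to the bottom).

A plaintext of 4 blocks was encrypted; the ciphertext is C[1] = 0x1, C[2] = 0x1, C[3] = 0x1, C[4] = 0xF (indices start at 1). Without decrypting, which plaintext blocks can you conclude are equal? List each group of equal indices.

P[1] = P[2] = P[3]

ECB encrypts each block independently with the same key, so equal ciphertext blocks imply equal plaintext blocks.
C[1] = C[2] = C[3] = 0x1, so P[1] = P[2] = P[3].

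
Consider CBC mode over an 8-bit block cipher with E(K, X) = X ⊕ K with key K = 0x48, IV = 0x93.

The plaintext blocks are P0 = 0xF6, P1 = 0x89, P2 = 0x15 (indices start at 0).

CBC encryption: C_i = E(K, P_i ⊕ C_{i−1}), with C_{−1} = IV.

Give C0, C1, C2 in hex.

C0: P0 ⊕ 0x93 = 0x65; E(K, 0x65) = 0x2D.
C1: P1 ⊕ 0x2D = 0xA4; E(K, 0xA4) = 0xEC.
C2: P2 ⊕ 0xEC = 0xF9; E(K, 0xF9) = 0xB1.

C0 = 0x2D, C1 = 0xEC, C2 = 0xB1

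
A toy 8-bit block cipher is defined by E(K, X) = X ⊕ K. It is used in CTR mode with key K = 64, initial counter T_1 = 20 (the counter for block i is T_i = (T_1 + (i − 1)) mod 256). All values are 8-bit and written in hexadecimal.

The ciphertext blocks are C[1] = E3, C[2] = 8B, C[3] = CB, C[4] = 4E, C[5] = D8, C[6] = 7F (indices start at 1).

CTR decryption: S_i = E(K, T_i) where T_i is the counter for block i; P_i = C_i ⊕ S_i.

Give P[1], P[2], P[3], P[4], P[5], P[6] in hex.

P[1] = A7, P[2] = CE, P[3] = 8D, P[4] = 09, P[5] = 98, P[6] = 3E

P[1]: T = 20, S = E(K, T) = 44; E3 ⊕ 44 = A7.
P[2]: T = 21, S = E(K, T) = 45; 8B ⊕ 45 = CE.
P[3]: T = 22, S = E(K, T) = 46; CB ⊕ 46 = 8D.
P[4]: T = 23, S = E(K, T) = 47; 4E ⊕ 47 = 09.
P[5]: T = 24, S = E(K, T) = 40; D8 ⊕ 40 = 98.
P[6]: T = 25, S = E(K, T) = 41; 7F ⊕ 41 = 3E.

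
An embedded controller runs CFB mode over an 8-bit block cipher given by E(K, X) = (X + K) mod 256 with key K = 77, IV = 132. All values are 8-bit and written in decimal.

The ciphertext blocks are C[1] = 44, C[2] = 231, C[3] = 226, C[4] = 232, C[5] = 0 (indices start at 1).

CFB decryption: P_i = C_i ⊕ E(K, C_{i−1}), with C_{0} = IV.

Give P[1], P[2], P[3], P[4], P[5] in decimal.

P[1] = 253, P[2] = 158, P[3] = 214, P[4] = 199, P[5] = 53

P[1]: E(K, 132) = 209; 44 ⊕ 209 = 253.
P[2]: E(K, 44) = 121; 231 ⊕ 121 = 158.
P[3]: E(K, 231) = 52; 226 ⊕ 52 = 214.
P[4]: E(K, 226) = 47; 232 ⊕ 47 = 199.
P[5]: E(K, 232) = 53; 0 ⊕ 53 = 53.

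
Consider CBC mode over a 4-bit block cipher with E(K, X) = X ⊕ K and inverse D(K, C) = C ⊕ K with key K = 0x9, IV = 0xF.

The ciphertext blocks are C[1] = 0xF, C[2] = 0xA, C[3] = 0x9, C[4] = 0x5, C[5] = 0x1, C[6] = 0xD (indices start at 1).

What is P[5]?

P[5] = 0xD

CBC decryption: P_i = D(K, C_i) ⊕ C_{i−1}, with C_{0} = IV.
P[5]: D(K, 0x1) = 0x8; 0x8 ⊕ 0x5 = 0xD.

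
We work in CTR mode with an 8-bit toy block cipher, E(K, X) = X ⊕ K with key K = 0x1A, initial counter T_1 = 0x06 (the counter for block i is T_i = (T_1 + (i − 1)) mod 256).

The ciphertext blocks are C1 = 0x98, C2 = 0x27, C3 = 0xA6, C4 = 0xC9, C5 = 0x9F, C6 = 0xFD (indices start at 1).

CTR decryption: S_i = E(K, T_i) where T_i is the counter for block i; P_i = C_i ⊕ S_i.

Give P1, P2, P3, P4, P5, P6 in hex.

P1: T = 0x06, S = E(K, T) = 0x1C; 0x98 ⊕ 0x1C = 0x84.
P2: T = 0x07, S = E(K, T) = 0x1D; 0x27 ⊕ 0x1D = 0x3A.
P3: T = 0x08, S = E(K, T) = 0x12; 0xA6 ⊕ 0x12 = 0xB4.
P4: T = 0x09, S = E(K, T) = 0x13; 0xC9 ⊕ 0x13 = 0xDA.
P5: T = 0x0A, S = E(K, T) = 0x10; 0x9F ⊕ 0x10 = 0x8F.
P6: T = 0x0B, S = E(K, T) = 0x11; 0xFD ⊕ 0x11 = 0xEC.

P1 = 0x84, P2 = 0x3A, P3 = 0xB4, P4 = 0xDA, P5 = 0x8F, P6 = 0xEC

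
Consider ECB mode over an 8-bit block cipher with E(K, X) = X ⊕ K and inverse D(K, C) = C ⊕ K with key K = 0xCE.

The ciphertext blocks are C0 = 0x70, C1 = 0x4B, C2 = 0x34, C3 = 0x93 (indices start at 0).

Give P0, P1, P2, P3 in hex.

ECB decryption: P_i = D(K, C_i).
P0: D(K, 0x70) = 0xBE.
P1: D(K, 0x4B) = 0x85.
P2: D(K, 0x34) = 0xFA.
P3: D(K, 0x93) = 0x5D.

P0 = 0xBE, P1 = 0x85, P2 = 0xFA, P3 = 0x5D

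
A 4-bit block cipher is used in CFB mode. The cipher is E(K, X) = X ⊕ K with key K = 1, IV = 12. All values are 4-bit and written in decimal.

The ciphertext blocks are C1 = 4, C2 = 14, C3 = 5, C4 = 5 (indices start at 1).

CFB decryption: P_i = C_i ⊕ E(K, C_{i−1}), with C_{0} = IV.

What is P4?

P4: E(K, 5) = 4; 5 ⊕ 4 = 1.

P4 = 1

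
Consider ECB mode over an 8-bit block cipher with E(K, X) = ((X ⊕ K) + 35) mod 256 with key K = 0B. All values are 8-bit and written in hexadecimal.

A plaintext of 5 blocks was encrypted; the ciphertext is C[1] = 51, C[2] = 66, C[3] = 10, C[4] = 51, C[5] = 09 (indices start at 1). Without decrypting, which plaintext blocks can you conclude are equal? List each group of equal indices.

P[1] = P[4]

ECB encrypts each block independently with the same key, so equal ciphertext blocks imply equal plaintext blocks.
C[1] = C[4] = 51, so P[1] = P[4].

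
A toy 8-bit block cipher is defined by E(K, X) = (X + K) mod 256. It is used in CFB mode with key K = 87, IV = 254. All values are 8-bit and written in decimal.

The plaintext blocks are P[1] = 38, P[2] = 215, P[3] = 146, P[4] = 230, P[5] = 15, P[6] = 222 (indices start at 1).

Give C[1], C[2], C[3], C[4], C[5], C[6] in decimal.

CFB encryption: C_i = P_i ⊕ E(K, C_{i−1}), with C_{0} = IV.
C[1]: E(K, 254) = 85; 38 ⊕ 85 = 115.
C[2]: E(K, 115) = 202; 215 ⊕ 202 = 29.
C[3]: E(K, 29) = 116; 146 ⊕ 116 = 230.
C[4]: E(K, 230) = 61; 230 ⊕ 61 = 219.
C[5]: E(K, 219) = 50; 15 ⊕ 50 = 61.
C[6]: E(K, 61) = 148; 222 ⊕ 148 = 74.

C[1] = 115, C[2] = 29, C[3] = 230, C[4] = 219, C[5] = 61, C[6] = 74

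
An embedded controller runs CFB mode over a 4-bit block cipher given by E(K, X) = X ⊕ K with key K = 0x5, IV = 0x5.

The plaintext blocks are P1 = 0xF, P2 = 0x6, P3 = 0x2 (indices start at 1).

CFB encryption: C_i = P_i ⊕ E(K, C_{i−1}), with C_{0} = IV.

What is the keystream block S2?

0xA

C1: E(K, 0x5) = 0x0; 0xF ⊕ 0x0 = 0xF.
C2: E(K, 0xF) = 0xA; 0x6 ⊕ 0xA = 0xC.
So S2 = 0xA.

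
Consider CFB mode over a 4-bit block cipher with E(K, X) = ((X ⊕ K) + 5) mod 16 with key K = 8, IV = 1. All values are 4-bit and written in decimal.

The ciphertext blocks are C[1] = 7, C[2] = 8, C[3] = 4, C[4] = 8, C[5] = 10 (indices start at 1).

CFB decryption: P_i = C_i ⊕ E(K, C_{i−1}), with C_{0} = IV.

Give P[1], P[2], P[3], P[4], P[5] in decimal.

P[1]: E(K, 1) = 14; 7 ⊕ 14 = 9.
P[2]: E(K, 7) = 4; 8 ⊕ 4 = 12.
P[3]: E(K, 8) = 5; 4 ⊕ 5 = 1.
P[4]: E(K, 4) = 1; 8 ⊕ 1 = 9.
P[5]: E(K, 8) = 5; 10 ⊕ 5 = 15.

P[1] = 9, P[2] = 12, P[3] = 1, P[4] = 9, P[5] = 15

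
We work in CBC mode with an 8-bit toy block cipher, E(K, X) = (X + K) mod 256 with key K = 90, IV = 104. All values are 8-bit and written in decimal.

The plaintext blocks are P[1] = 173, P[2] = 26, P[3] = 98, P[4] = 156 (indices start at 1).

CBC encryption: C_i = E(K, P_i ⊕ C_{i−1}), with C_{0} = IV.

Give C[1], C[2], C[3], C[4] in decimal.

C[1]: P[1] ⊕ 104 = 197; E(K, 197) = 31.
C[2]: P[2] ⊕ 31 = 5; E(K, 5) = 95.
C[3]: P[3] ⊕ 95 = 61; E(K, 61) = 151.
C[4]: P[4] ⊕ 151 = 11; E(K, 11) = 101.

C[1] = 31, C[2] = 95, C[3] = 151, C[4] = 101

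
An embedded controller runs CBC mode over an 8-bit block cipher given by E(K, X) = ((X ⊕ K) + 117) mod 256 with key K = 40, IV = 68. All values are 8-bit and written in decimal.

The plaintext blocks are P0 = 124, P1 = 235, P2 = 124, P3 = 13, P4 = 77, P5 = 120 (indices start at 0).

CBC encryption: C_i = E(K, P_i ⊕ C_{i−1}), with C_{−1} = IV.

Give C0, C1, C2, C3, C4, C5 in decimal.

C0: P0 ⊕ 68 = 56; E(K, 56) = 133.
C1: P1 ⊕ 133 = 110; E(K, 110) = 187.
C2: P2 ⊕ 187 = 199; E(K, 199) = 100.
C3: P3 ⊕ 100 = 105; E(K, 105) = 182.
C4: P4 ⊕ 182 = 251; E(K, 251) = 72.
C5: P5 ⊕ 72 = 48; E(K, 48) = 141.

C0 = 133, C1 = 187, C2 = 100, C3 = 182, C4 = 72, C5 = 141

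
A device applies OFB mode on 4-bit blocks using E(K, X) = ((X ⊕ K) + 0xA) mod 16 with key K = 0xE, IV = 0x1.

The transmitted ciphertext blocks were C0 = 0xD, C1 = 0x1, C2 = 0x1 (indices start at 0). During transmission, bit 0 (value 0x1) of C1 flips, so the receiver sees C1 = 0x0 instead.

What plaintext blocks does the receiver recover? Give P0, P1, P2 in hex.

P0 = 0x4, P1 = 0x1, P2 = 0x8

OFB decryption: S_i = E(K, S_{i−1}) with S_{−1} = IV; P_i = C_i ⊕ S_i.
Only C1 changed, to 0x0. In OFB, a change in C_i flips the same bit in P_i only; the keystream is unaffected. Decrypting the received ciphertext:
P0: S = E(K, 0x1) = 0x9; 0xD ⊕ 0x9 = 0x4.
P1: S = E(K, 0x9) = 0x1; 0x0 ⊕ 0x1 = 0x1.
P2: S = E(K, 0x1) = 0x9; 0x1 ⊕ 0x9 = 0x8.
Blocks that differ from the original plaintext: P1.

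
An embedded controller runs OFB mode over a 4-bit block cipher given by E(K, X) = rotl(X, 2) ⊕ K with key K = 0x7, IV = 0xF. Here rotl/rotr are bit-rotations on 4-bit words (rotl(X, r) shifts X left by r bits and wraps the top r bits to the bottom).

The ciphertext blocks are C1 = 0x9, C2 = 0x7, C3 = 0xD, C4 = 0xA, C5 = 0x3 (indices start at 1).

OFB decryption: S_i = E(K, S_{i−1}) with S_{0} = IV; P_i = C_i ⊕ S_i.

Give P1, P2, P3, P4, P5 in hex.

P1: S = E(K, 0xF) = 0x8; 0x9 ⊕ 0x8 = 0x1.
P2: S = E(K, 0x8) = 0x5; 0x7 ⊕ 0x5 = 0x2.
P3: S = E(K, 0x5) = 0x2; 0xD ⊕ 0x2 = 0xF.
P4: S = E(K, 0x2) = 0xF; 0xA ⊕ 0xF = 0x5.
P5: S = E(K, 0xF) = 0x8; 0x3 ⊕ 0x8 = 0xB.

P1 = 0x1, P2 = 0x2, P3 = 0xF, P4 = 0x5, P5 = 0xB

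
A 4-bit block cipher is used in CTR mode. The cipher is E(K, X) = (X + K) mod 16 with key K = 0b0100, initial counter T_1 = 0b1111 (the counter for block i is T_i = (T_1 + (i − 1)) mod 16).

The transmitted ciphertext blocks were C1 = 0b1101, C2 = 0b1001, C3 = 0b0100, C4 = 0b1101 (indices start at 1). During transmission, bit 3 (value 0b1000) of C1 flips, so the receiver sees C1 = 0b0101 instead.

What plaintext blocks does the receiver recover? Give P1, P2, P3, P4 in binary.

P1 = 0b0110, P2 = 0b1101, P3 = 0b0001, P4 = 0b1011

CTR decryption: S_i = E(K, T_i) where T_i is the counter for block i; P_i = C_i ⊕ S_i.
Only C1 changed, to 0b0101. In CTR, a change in C_i flips the same bit in P_i only; the keystream is unaffected. Decrypting the received ciphertext:
P1: T = 0b1111, S = E(K, T) = 0b0011; 0b0101 ⊕ 0b0011 = 0b0110.
P2: T = 0b0000, S = E(K, T) = 0b0100; 0b1001 ⊕ 0b0100 = 0b1101.
P3: T = 0b0001, S = E(K, T) = 0b0101; 0b0100 ⊕ 0b0101 = 0b0001.
P4: T = 0b0010, S = E(K, T) = 0b0110; 0b1101 ⊕ 0b0110 = 0b1011.
Blocks that differ from the original plaintext: P1.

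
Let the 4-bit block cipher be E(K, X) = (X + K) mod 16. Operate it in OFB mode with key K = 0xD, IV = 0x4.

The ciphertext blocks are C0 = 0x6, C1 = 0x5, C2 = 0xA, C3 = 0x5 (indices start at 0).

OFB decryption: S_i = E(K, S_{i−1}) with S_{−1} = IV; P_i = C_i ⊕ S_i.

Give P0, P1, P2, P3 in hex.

P0 = 0x7, P1 = 0xB, P2 = 0x1, P3 = 0xD

P0: S = E(K, 0x4) = 0x1; 0x6 ⊕ 0x1 = 0x7.
P1: S = E(K, 0x1) = 0xE; 0x5 ⊕ 0xE = 0xB.
P2: S = E(K, 0xE) = 0xB; 0xA ⊕ 0xB = 0x1.
P3: S = E(K, 0xB) = 0x8; 0x5 ⊕ 0x8 = 0xD.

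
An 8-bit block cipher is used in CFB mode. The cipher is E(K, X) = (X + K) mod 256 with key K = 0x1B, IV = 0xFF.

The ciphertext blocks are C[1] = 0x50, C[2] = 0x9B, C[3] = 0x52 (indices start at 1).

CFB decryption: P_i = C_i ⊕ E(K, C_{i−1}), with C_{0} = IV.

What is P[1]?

P[1] = 0x4A

P[1]: E(K, 0xFF) = 0x1A; 0x50 ⊕ 0x1A = 0x4A.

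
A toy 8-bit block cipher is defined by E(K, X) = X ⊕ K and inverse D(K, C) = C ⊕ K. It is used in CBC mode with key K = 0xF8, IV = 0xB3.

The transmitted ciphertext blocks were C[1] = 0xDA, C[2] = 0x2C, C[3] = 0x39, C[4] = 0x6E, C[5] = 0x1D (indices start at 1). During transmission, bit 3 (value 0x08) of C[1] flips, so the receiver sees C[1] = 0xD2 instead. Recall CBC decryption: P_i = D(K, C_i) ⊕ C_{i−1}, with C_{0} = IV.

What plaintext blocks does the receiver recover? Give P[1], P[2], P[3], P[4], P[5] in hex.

Only C[1] changed, to 0xD2. In CBC, a change in C_i garbles P_i and flips the same bit in P_{i+1}. Decrypting the received ciphertext:
P[1]: D(K, 0xD2) = 0x2A; 0x2A ⊕ 0xB3 = 0x99.
P[2]: D(K, 0x2C) = 0xD4; 0xD4 ⊕ 0xD2 = 0x06.
P[3]: D(K, 0x39) = 0xC1; 0xC1 ⊕ 0x2C = 0xED.
P[4]: D(K, 0x6E) = 0x96; 0x96 ⊕ 0x39 = 0xAF.
P[5]: D(K, 0x1D) = 0xE5; 0xE5 ⊕ 0x6E = 0x8B.
Blocks that differ from the original plaintext: P[1], P[2].

P[1] = 0x99, P[2] = 0x06, P[3] = 0xED, P[4] = 0xAF, P[5] = 0x8B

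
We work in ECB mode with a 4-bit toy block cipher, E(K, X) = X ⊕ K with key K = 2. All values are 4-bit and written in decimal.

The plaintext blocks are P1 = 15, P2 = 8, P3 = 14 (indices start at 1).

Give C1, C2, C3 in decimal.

ECB encryption: C_i = E(K, P_i).
C1: E(K, 15) = 13.
C2: E(K, 8) = 10.
C3: E(K, 14) = 12.

C1 = 13, C2 = 10, C3 = 12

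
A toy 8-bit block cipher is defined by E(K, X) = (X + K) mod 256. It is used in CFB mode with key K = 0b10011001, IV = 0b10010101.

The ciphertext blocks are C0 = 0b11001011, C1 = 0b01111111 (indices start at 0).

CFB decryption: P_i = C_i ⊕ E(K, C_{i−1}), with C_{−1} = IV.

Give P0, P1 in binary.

P0: E(K, 0b10010101) = 0b00101110; 0b11001011 ⊕ 0b00101110 = 0b11100101.
P1: E(K, 0b11001011) = 0b01100100; 0b01111111 ⊕ 0b01100100 = 0b00011011.

P0 = 0b11100101, P1 = 0b00011011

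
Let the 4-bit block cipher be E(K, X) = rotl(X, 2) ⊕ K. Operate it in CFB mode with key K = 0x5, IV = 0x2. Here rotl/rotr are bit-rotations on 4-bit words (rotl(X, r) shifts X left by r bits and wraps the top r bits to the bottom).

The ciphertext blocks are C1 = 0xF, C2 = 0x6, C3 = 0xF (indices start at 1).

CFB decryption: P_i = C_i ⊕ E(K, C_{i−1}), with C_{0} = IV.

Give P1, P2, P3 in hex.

P1 = 0x2, P2 = 0xC, P3 = 0x3

P1: E(K, 0x2) = 0xD; 0xF ⊕ 0xD = 0x2.
P2: E(K, 0xF) = 0xA; 0x6 ⊕ 0xA = 0xC.
P3: E(K, 0x6) = 0xC; 0xF ⊕ 0xC = 0x3.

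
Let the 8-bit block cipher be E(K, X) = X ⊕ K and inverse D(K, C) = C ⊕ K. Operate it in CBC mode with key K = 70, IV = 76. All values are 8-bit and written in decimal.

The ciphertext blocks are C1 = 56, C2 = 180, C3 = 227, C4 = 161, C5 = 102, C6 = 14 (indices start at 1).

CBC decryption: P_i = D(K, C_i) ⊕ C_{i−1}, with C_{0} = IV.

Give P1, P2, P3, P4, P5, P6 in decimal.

P1: D(K, 56) = 126; 126 ⊕ 76 = 50.
P2: D(K, 180) = 242; 242 ⊕ 56 = 202.
P3: D(K, 227) = 165; 165 ⊕ 180 = 17.
P4: D(K, 161) = 231; 231 ⊕ 227 = 4.
P5: D(K, 102) = 32; 32 ⊕ 161 = 129.
P6: D(K, 14) = 72; 72 ⊕ 102 = 46.

P1 = 50, P2 = 202, P3 = 17, P4 = 4, P5 = 129, P6 = 46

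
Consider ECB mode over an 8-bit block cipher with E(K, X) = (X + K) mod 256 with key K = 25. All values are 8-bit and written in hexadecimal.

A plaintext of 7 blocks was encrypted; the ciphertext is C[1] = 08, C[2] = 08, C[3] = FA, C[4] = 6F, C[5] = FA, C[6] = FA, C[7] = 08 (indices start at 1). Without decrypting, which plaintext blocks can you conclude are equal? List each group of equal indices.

ECB encrypts each block independently with the same key, so equal ciphertext blocks imply equal plaintext blocks.
C[1] = C[2] = C[7] = 08, so P[1] = P[2] = P[7].
C[3] = C[5] = C[6] = FA, so P[3] = P[5] = P[6].

P[1] = P[2] = P[7]; P[3] = P[5] = P[6]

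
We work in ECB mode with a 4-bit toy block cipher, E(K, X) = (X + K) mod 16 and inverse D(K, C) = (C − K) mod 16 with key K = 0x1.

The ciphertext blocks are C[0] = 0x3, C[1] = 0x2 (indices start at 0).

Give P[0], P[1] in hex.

P[0] = 0x2, P[1] = 0x1

ECB decryption: P_i = D(K, C_i).
P[0]: D(K, 0x3) = 0x2.
P[1]: D(K, 0x2) = 0x1.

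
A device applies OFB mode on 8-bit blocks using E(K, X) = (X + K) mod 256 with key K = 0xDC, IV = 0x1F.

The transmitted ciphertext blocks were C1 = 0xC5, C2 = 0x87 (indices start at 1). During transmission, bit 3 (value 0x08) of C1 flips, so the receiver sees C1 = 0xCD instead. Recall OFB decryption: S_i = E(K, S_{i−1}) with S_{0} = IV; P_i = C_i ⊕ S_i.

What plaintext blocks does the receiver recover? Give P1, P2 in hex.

Only C1 changed, to 0xCD. In OFB, a change in C_i flips the same bit in P_i only; the keystream is unaffected. Decrypting the received ciphertext:
P1: S = E(K, 0x1F) = 0xFB; 0xCD ⊕ 0xFB = 0x36.
P2: S = E(K, 0xFB) = 0xD7; 0x87 ⊕ 0xD7 = 0x50.
Blocks that differ from the original plaintext: P1.

P1 = 0x36, P2 = 0x50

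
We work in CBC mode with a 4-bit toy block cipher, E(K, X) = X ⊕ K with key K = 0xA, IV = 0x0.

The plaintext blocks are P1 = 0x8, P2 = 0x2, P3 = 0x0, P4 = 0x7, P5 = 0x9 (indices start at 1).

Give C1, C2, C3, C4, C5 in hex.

CBC encryption: C_i = E(K, P_i ⊕ C_{i−1}), with C_{0} = IV.
C1: P1 ⊕ 0x0 = 0x8; E(K, 0x8) = 0x2.
C2: P2 ⊕ 0x2 = 0x0; E(K, 0x0) = 0xA.
C3: P3 ⊕ 0xA = 0xA; E(K, 0xA) = 0x0.
C4: P4 ⊕ 0x0 = 0x7; E(K, 0x7) = 0xD.
C5: P5 ⊕ 0xD = 0x4; E(K, 0x4) = 0xE.

C1 = 0x2, C2 = 0xA, C3 = 0x0, C4 = 0xD, C5 = 0xE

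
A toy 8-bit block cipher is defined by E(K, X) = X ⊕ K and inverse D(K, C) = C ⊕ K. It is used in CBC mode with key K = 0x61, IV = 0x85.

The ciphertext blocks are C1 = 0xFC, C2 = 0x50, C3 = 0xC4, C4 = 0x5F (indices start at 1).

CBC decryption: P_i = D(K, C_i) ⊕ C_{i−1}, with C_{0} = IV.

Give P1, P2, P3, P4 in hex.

P1 = 0x18, P2 = 0xCD, P3 = 0xF5, P4 = 0xFA

P1: D(K, 0xFC) = 0x9D; 0x9D ⊕ 0x85 = 0x18.
P2: D(K, 0x50) = 0x31; 0x31 ⊕ 0xFC = 0xCD.
P3: D(K, 0xC4) = 0xA5; 0xA5 ⊕ 0x50 = 0xF5.
P4: D(K, 0x5F) = 0x3E; 0x3E ⊕ 0xC4 = 0xFA.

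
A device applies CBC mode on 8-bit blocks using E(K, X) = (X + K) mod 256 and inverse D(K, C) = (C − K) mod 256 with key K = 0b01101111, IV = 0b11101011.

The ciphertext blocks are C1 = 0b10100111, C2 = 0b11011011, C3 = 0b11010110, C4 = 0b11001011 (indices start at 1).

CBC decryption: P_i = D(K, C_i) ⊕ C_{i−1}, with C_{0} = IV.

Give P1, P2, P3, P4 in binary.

P1: D(K, 0b10100111) = 0b00111000; 0b00111000 ⊕ 0b11101011 = 0b11010011.
P2: D(K, 0b11011011) = 0b01101100; 0b01101100 ⊕ 0b10100111 = 0b11001011.
P3: D(K, 0b11010110) = 0b01100111; 0b01100111 ⊕ 0b11011011 = 0b10111100.
P4: D(K, 0b11001011) = 0b01011100; 0b01011100 ⊕ 0b11010110 = 0b10001010.

P1 = 0b11010011, P2 = 0b11001011, P3 = 0b10111100, P4 = 0b10001010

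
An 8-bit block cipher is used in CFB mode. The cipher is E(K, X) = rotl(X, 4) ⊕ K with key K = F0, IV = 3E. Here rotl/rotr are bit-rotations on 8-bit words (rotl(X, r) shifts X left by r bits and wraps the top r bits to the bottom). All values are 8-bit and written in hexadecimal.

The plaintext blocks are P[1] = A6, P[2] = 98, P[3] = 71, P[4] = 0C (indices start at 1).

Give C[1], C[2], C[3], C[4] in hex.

CFB encryption: C_i = P_i ⊕ E(K, C_{i−1}), with C_{0} = IV.
C[1]: E(K, 3E) = 13; A6 ⊕ 13 = B5.
C[2]: E(K, B5) = AB; 98 ⊕ AB = 33.
C[3]: E(K, 33) = C3; 71 ⊕ C3 = B2.
C[4]: E(K, B2) = DB; 0C ⊕ DB = D7.

C[1] = B5, C[2] = 33, C[3] = B2, C[4] = D7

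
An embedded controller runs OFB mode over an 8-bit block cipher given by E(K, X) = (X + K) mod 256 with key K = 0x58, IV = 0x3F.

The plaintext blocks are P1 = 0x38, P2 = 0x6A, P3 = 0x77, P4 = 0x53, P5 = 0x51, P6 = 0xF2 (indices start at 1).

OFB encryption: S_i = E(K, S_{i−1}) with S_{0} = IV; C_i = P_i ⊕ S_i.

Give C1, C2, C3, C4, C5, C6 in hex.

C1: S = E(K, 0x3F) = 0x97; 0x38 ⊕ 0x97 = 0xAF.
C2: S = E(K, 0x97) = 0xEF; 0x6A ⊕ 0xEF = 0x85.
C3: S = E(K, 0xEF) = 0x47; 0x77 ⊕ 0x47 = 0x30.
C4: S = E(K, 0x47) = 0x9F; 0x53 ⊕ 0x9F = 0xCC.
C5: S = E(K, 0x9F) = 0xF7; 0x51 ⊕ 0xF7 = 0xA6.
C6: S = E(K, 0xF7) = 0x4F; 0xF2 ⊕ 0x4F = 0xBD.

C1 = 0xAF, C2 = 0x85, C3 = 0x30, C4 = 0xCC, C5 = 0xA6, C6 = 0xBD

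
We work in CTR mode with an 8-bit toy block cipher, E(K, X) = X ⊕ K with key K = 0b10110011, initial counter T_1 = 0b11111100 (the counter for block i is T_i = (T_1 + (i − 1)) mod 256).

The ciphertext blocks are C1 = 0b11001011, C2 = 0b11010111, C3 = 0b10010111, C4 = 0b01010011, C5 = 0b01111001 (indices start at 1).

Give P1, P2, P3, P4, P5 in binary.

P1 = 0b10000100, P2 = 0b10011001, P3 = 0b11011010, P4 = 0b00011111, P5 = 0b11001010

CTR decryption: S_i = E(K, T_i) where T_i is the counter for block i; P_i = C_i ⊕ S_i.
P1: T = 0b11111100, S = E(K, T) = 0b01001111; 0b11001011 ⊕ 0b01001111 = 0b10000100.
P2: T = 0b11111101, S = E(K, T) = 0b01001110; 0b11010111 ⊕ 0b01001110 = 0b10011001.
P3: T = 0b11111110, S = E(K, T) = 0b01001101; 0b10010111 ⊕ 0b01001101 = 0b11011010.
P4: T = 0b11111111, S = E(K, T) = 0b01001100; 0b01010011 ⊕ 0b01001100 = 0b00011111.
P5: T = 0b00000000, S = E(K, T) = 0b10110011; 0b01111001 ⊕ 0b10110011 = 0b11001010.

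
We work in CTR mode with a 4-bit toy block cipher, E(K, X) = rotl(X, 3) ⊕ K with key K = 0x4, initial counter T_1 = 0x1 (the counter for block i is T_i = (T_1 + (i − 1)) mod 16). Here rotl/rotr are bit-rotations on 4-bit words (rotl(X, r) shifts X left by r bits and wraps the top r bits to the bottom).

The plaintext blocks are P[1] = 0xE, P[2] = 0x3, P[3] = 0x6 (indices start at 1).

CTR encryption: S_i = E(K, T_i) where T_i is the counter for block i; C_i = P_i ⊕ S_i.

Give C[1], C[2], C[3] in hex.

C[1] = 0x2, C[2] = 0x6, C[3] = 0xB

C[1]: T = 0x1, S = E(K, T) = 0xC; 0xE ⊕ 0xC = 0x2.
C[2]: T = 0x2, S = E(K, T) = 0x5; 0x3 ⊕ 0x5 = 0x6.
C[3]: T = 0x3, S = E(K, T) = 0xD; 0x6 ⊕ 0xD = 0xB.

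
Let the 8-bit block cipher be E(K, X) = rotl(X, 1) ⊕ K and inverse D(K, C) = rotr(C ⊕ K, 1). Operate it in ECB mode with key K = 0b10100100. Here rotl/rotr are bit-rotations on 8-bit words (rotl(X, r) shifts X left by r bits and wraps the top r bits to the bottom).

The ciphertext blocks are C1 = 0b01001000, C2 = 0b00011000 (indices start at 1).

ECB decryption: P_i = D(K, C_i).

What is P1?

P1 = 0b01110110

P1: D(K, 0b01001000) = 0b01110110.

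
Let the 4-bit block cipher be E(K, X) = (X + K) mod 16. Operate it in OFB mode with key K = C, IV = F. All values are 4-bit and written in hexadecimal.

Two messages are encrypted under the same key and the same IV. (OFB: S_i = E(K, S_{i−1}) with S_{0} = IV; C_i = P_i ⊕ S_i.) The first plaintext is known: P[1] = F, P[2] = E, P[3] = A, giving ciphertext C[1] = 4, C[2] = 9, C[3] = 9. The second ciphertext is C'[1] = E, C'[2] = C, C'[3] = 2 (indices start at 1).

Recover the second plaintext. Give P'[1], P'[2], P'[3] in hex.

In OFB with a reused IV, both messages share the same keystream S_i, so C_i ⊕ C'_i = P_i ⊕ P'_i and thus P'_i = P_i ⊕ C_i ⊕ C'_i.
P'[1]: F ⊕ 4 ⊕ E = 5.
P'[2]: E ⊕ 9 ⊕ C = B.
P'[3]: A ⊕ 9 ⊕ 2 = 1.

P'[1] = 5, P'[2] = B, P'[3] = 1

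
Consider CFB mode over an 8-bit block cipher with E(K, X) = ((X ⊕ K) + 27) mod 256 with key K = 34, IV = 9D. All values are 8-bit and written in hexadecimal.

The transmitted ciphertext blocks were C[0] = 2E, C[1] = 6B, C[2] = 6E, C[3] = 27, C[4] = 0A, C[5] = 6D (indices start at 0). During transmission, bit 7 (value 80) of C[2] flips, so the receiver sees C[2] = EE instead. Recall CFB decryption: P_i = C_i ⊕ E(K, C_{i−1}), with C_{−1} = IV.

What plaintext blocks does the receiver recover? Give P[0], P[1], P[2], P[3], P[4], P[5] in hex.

P[0] = FE, P[1] = 2A, P[2] = 68, P[3] = 26, P[4] = 30, P[5] = 08

Only C[2] changed, to EE. In CFB, a change in C_i flips the same bit in P_i and garbles P_{i+1}. Decrypting the received ciphertext:
P[0]: E(K, 9D) = D0; 2E ⊕ D0 = FE.
P[1]: E(K, 2E) = 41; 6B ⊕ 41 = 2A.
P[2]: E(K, 6B) = 86; EE ⊕ 86 = 68.
P[3]: E(K, EE) = 01; 27 ⊕ 01 = 26.
P[4]: E(K, 27) = 3A; 0A ⊕ 3A = 30.
P[5]: E(K, 0A) = 65; 6D ⊕ 65 = 08.
Blocks that differ from the original plaintext: P[2], P[3].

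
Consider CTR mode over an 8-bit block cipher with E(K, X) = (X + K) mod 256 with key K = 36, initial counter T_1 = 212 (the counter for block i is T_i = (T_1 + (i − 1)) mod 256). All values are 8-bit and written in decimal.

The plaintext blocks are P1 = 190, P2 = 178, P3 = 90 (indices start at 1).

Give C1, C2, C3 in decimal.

C1 = 70, C2 = 75, C3 = 160

CTR encryption: S_i = E(K, T_i) where T_i is the counter for block i; C_i = P_i ⊕ S_i.
C1: T = 212, S = E(K, T) = 248; 190 ⊕ 248 = 70.
C2: T = 213, S = E(K, T) = 249; 178 ⊕ 249 = 75.
C3: T = 214, S = E(K, T) = 250; 90 ⊕ 250 = 160.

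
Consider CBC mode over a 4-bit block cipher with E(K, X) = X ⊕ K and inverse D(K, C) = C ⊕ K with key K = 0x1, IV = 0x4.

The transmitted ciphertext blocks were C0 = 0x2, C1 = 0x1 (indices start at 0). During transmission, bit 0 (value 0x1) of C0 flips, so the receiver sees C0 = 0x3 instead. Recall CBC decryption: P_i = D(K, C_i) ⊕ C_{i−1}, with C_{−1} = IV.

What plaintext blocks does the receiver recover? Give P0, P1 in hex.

Only C0 changed, to 0x3. In CBC, a change in C_i garbles P_i and flips the same bit in P_{i+1}. Decrypting the received ciphertext:
P0: D(K, 0x3) = 0x2; 0x2 ⊕ 0x4 = 0x6.
P1: D(K, 0x1) = 0x0; 0x0 ⊕ 0x3 = 0x3.
Blocks that differ from the original plaintext: P0, P1.

P0 = 0x6, P1 = 0x3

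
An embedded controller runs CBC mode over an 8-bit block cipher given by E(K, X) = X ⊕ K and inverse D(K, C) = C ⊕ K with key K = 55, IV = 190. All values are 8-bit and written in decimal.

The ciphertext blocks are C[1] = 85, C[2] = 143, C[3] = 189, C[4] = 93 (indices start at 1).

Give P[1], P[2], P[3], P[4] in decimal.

P[1] = 220, P[2] = 237, P[3] = 5, P[4] = 215

CBC decryption: P_i = D(K, C_i) ⊕ C_{i−1}, with C_{0} = IV.
P[1]: D(K, 85) = 98; 98 ⊕ 190 = 220.
P[2]: D(K, 143) = 184; 184 ⊕ 85 = 237.
P[3]: D(K, 189) = 138; 138 ⊕ 143 = 5.
P[4]: D(K, 93) = 106; 106 ⊕ 189 = 215.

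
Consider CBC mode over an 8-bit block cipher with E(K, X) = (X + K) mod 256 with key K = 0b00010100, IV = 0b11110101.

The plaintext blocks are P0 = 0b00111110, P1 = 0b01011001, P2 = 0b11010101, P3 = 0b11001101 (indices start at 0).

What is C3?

CBC encryption: C_i = E(K, P_i ⊕ C_{i−1}), with C_{−1} = IV.
C0: P0 ⊕ 0b11110101 = 0b11001011; E(K, 0b11001011) = 0b11011111.
C1: P1 ⊕ 0b11011111 = 0b10000110; E(K, 0b10000110) = 0b10011010.
C2: P2 ⊕ 0b10011010 = 0b01001111; E(K, 0b01001111) = 0b01100011.
C3: P3 ⊕ 0b01100011 = 0b10101110; E(K, 0b10101110) = 0b11000010.

C3 = 0b11000010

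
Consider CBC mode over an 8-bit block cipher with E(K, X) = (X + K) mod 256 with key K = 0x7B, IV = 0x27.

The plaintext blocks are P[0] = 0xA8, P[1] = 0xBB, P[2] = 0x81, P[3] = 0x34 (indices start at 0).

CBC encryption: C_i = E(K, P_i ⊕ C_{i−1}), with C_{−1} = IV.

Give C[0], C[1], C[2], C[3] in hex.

C[0]: P[0] ⊕ 0x27 = 0x8F; E(K, 0x8F) = 0x0A.
C[1]: P[1] ⊕ 0x0A = 0xB1; E(K, 0xB1) = 0x2C.
C[2]: P[2] ⊕ 0x2C = 0xAD; E(K, 0xAD) = 0x28.
C[3]: P[3] ⊕ 0x28 = 0x1C; E(K, 0x1C) = 0x97.

C[0] = 0x0A, C[1] = 0x2C, C[2] = 0x28, C[3] = 0x97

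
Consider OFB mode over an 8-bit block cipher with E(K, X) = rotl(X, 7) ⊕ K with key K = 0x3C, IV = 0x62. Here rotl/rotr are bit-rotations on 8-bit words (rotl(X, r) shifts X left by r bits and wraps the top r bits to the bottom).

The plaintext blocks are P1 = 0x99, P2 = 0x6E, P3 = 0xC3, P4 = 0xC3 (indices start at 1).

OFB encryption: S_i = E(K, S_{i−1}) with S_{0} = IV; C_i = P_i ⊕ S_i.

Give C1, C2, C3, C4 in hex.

C1: S = E(K, 0x62) = 0x0D; 0x99 ⊕ 0x0D = 0x94.
C2: S = E(K, 0x0D) = 0xBA; 0x6E ⊕ 0xBA = 0xD4.
C3: S = E(K, 0xBA) = 0x61; 0xC3 ⊕ 0x61 = 0xA2.
C4: S = E(K, 0x61) = 0x8C; 0xC3 ⊕ 0x8C = 0x4F.

C1 = 0x94, C2 = 0xD4, C3 = 0xA2, C4 = 0x4F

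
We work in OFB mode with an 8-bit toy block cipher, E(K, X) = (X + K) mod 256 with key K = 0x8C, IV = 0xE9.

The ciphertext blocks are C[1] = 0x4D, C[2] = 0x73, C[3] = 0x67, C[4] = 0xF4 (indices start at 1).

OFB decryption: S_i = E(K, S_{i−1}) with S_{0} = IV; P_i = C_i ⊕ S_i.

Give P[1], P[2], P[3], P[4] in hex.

P[1]: S = E(K, 0xE9) = 0x75; 0x4D ⊕ 0x75 = 0x38.
P[2]: S = E(K, 0x75) = 0x01; 0x73 ⊕ 0x01 = 0x72.
P[3]: S = E(K, 0x01) = 0x8D; 0x67 ⊕ 0x8D = 0xEA.
P[4]: S = E(K, 0x8D) = 0x19; 0xF4 ⊕ 0x19 = 0xED.

P[1] = 0x38, P[2] = 0x72, P[3] = 0xEA, P[4] = 0xED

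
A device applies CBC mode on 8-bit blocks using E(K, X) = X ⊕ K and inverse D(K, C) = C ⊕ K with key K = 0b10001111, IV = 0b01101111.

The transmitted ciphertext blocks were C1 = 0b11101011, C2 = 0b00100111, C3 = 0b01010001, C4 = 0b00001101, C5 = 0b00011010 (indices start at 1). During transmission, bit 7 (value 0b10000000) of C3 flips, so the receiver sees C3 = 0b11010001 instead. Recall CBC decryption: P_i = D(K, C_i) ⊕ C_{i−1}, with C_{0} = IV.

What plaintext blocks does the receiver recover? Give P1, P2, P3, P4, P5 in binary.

P1 = 0b00001011, P2 = 0b01000011, P3 = 0b01111001, P4 = 0b01010011, P5 = 0b10011000

Only C3 changed, to 0b11010001. In CBC, a change in C_i garbles P_i and flips the same bit in P_{i+1}. Decrypting the received ciphertext:
P1: D(K, 0b11101011) = 0b01100100; 0b01100100 ⊕ 0b01101111 = 0b00001011.
P2: D(K, 0b00100111) = 0b10101000; 0b10101000 ⊕ 0b11101011 = 0b01000011.
P3: D(K, 0b11010001) = 0b01011110; 0b01011110 ⊕ 0b00100111 = 0b01111001.
P4: D(K, 0b00001101) = 0b10000010; 0b10000010 ⊕ 0b11010001 = 0b01010011.
P5: D(K, 0b00011010) = 0b10010101; 0b10010101 ⊕ 0b00001101 = 0b10011000.
Blocks that differ from the original plaintext: P3, P4.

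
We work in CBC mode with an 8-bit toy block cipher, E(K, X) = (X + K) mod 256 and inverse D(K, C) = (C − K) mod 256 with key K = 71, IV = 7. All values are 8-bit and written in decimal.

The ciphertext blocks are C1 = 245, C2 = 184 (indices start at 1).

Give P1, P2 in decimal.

P1 = 169, P2 = 132

CBC decryption: P_i = D(K, C_i) ⊕ C_{i−1}, with C_{0} = IV.
P1: D(K, 245) = 174; 174 ⊕ 7 = 169.
P2: D(K, 184) = 113; 113 ⊕ 245 = 132.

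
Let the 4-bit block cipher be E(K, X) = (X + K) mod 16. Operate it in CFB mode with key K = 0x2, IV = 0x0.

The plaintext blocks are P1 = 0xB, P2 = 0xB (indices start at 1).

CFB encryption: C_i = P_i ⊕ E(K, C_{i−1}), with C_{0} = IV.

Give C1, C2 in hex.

C1 = 0x9, C2 = 0x0

C1: E(K, 0x0) = 0x2; 0xB ⊕ 0x2 = 0x9.
C2: E(K, 0x9) = 0xB; 0xB ⊕ 0xB = 0x0.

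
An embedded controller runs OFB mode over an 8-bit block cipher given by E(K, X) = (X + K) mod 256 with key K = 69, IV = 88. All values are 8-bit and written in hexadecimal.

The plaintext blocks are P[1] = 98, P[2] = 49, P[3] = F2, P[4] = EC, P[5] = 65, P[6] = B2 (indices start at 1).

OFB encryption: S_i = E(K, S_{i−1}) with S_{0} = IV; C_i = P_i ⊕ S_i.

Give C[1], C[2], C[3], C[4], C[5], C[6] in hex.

C[1]: S = E(K, 88) = F1; 98 ⊕ F1 = 69.
C[2]: S = E(K, F1) = 5A; 49 ⊕ 5A = 13.
C[3]: S = E(K, 5A) = C3; F2 ⊕ C3 = 31.
C[4]: S = E(K, C3) = 2C; EC ⊕ 2C = C0.
C[5]: S = E(K, 2C) = 95; 65 ⊕ 95 = F0.
C[6]: S = E(K, 95) = FE; B2 ⊕ FE = 4C.

C[1] = 69, C[2] = 13, C[3] = 31, C[4] = C0, C[5] = F0, C[6] = 4C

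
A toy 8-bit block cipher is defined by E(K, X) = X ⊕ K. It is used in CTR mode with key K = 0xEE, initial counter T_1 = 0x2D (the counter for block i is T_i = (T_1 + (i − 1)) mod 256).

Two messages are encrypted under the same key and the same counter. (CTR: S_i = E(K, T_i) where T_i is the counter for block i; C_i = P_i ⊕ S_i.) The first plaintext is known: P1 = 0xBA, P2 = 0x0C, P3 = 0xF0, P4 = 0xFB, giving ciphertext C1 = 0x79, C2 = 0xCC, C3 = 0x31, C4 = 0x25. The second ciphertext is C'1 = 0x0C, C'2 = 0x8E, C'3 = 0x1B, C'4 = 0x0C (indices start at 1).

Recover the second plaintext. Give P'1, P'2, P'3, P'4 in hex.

P'1 = 0xCF, P'2 = 0x4E, P'3 = 0xDA, P'4 = 0xD2

In CTR with a reused counter, both messages share the same keystream S_i, so C_i ⊕ C'_i = P_i ⊕ P'_i and thus P'_i = P_i ⊕ C_i ⊕ C'_i.
P'1: 0xBA ⊕ 0x79 ⊕ 0x0C = 0xCF.
P'2: 0x0C ⊕ 0xCC ⊕ 0x8E = 0x4E.
P'3: 0xF0 ⊕ 0x31 ⊕ 0x1B = 0xDA.
P'4: 0xFB ⊕ 0x25 ⊕ 0x0C = 0xD2.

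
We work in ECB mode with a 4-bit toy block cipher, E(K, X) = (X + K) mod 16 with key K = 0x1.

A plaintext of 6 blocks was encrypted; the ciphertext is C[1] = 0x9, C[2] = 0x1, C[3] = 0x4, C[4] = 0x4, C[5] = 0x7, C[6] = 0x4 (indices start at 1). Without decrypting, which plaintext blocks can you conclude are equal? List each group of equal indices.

P[3] = P[4] = P[6]

ECB encrypts each block independently with the same key, so equal ciphertext blocks imply equal plaintext blocks.
C[3] = C[4] = C[6] = 0x4, so P[3] = P[4] = P[6].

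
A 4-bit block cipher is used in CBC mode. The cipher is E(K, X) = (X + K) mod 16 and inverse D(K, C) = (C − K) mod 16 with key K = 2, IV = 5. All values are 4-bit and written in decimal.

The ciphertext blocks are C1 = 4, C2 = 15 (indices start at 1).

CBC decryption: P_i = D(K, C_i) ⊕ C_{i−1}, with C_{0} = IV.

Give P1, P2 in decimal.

P1 = 7, P2 = 9

P1: D(K, 4) = 2; 2 ⊕ 5 = 7.
P2: D(K, 15) = 13; 13 ⊕ 4 = 9.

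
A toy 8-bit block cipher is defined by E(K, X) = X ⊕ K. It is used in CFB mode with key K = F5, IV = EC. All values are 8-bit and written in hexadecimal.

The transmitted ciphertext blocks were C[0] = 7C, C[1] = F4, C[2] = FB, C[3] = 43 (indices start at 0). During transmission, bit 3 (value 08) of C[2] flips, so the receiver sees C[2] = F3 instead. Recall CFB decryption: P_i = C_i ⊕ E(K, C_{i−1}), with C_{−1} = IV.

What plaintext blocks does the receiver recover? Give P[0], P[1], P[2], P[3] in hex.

P[0] = 65, P[1] = 7D, P[2] = F2, P[3] = 45

Only C[2] changed, to F3. In CFB, a change in C_i flips the same bit in P_i and garbles P_{i+1}. Decrypting the received ciphertext:
P[0]: E(K, EC) = 19; 7C ⊕ 19 = 65.
P[1]: E(K, 7C) = 89; F4 ⊕ 89 = 7D.
P[2]: E(K, F4) = 01; F3 ⊕ 01 = F2.
P[3]: E(K, F3) = 06; 43 ⊕ 06 = 45.
Blocks that differ from the original plaintext: P[2], P[3].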